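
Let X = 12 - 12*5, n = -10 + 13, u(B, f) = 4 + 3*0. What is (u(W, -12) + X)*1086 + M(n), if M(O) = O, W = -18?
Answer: -47781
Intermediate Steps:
u(B, f) = 4 (u(B, f) = 4 + 0 = 4)
n = 3
X = -48 (X = 12 - 60 = -48)
(u(W, -12) + X)*1086 + M(n) = (4 - 48)*1086 + 3 = -44*1086 + 3 = -47784 + 3 = -47781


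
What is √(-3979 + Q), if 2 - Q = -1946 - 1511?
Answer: 2*I*√130 ≈ 22.803*I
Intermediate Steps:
Q = 3459 (Q = 2 - (-1946 - 1511) = 2 - 1*(-3457) = 2 + 3457 = 3459)
√(-3979 + Q) = √(-3979 + 3459) = √(-520) = 2*I*√130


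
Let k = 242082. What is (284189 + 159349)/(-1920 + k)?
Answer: 73923/40027 ≈ 1.8468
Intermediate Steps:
(284189 + 159349)/(-1920 + k) = (284189 + 159349)/(-1920 + 242082) = 443538/240162 = 443538*(1/240162) = 73923/40027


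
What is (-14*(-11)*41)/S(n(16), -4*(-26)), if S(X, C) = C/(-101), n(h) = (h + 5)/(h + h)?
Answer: -318857/52 ≈ -6131.9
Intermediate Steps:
n(h) = (5 + h)/(2*h) (n(h) = (5 + h)/((2*h)) = (5 + h)*(1/(2*h)) = (5 + h)/(2*h))
S(X, C) = -C/101 (S(X, C) = C*(-1/101) = -C/101)
(-14*(-11)*41)/S(n(16), -4*(-26)) = (-14*(-11)*41)/((-(-4)*(-26)/101)) = (154*41)/((-1/101*104)) = 6314/(-104/101) = 6314*(-101/104) = -318857/52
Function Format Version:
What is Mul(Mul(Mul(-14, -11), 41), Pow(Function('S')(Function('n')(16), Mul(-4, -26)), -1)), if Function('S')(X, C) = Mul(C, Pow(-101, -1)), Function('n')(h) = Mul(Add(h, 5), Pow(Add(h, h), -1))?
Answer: Rational(-318857, 52) ≈ -6131.9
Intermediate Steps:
Function('n')(h) = Mul(Rational(1, 2), Pow(h, -1), Add(5, h)) (Function('n')(h) = Mul(Add(5, h), Pow(Mul(2, h), -1)) = Mul(Add(5, h), Mul(Rational(1, 2), Pow(h, -1))) = Mul(Rational(1, 2), Pow(h, -1), Add(5, h)))
Function('S')(X, C) = Mul(Rational(-1, 101), C) (Function('S')(X, C) = Mul(C, Rational(-1, 101)) = Mul(Rational(-1, 101), C))
Mul(Mul(Mul(-14, -11), 41), Pow(Function('S')(Function('n')(16), Mul(-4, -26)), -1)) = Mul(Mul(Mul(-14, -11), 41), Pow(Mul(Rational(-1, 101), Mul(-4, -26)), -1)) = Mul(Mul(154, 41), Pow(Mul(Rational(-1, 101), 104), -1)) = Mul(6314, Pow(Rational(-104, 101), -1)) = Mul(6314, Rational(-101, 104)) = Rational(-318857, 52)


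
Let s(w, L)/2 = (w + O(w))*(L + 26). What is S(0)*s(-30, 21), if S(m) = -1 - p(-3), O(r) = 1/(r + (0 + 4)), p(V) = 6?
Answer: 256949/13 ≈ 19765.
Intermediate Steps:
O(r) = 1/(4 + r) (O(r) = 1/(r + 4) = 1/(4 + r))
s(w, L) = 2*(26 + L)*(w + 1/(4 + w)) (s(w, L) = 2*((w + 1/(4 + w))*(L + 26)) = 2*((w + 1/(4 + w))*(26 + L)) = 2*((26 + L)*(w + 1/(4 + w))) = 2*(26 + L)*(w + 1/(4 + w)))
S(m) = -7 (S(m) = -1 - 1*6 = -1 - 6 = -7)
S(0)*s(-30, 21) = -14*(26 + 21 - 30*(4 - 30)*(26 + 21))/(4 - 30) = -14*(26 + 21 - 30*(-26)*47)/(-26) = -14*(-1)*(26 + 21 + 36660)/26 = -14*(-1)*36707/26 = -7*(-36707/13) = 256949/13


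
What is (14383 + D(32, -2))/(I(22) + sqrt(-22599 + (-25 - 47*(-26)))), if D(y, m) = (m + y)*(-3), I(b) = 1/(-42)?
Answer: -600306/37753129 - 75638556*I*sqrt(2378)/37753129 ≈ -0.015901 - 97.7*I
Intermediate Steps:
I(b) = -1/42
D(y, m) = -3*m - 3*y
(14383 + D(32, -2))/(I(22) + sqrt(-22599 + (-25 - 47*(-26)))) = (14383 + (-3*(-2) - 3*32))/(-1/42 + sqrt(-22599 + (-25 - 47*(-26)))) = (14383 + (6 - 96))/(-1/42 + sqrt(-22599 + (-25 + 1222))) = (14383 - 90)/(-1/42 + sqrt(-22599 + 1197)) = 14293/(-1/42 + sqrt(-21402)) = 14293/(-1/42 + 3*I*sqrt(2378))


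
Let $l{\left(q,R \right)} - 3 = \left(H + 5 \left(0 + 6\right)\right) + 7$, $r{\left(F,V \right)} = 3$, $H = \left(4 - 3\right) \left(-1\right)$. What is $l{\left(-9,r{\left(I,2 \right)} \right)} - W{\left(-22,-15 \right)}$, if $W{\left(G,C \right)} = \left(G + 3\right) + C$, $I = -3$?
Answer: $73$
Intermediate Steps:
$H = -1$ ($H = 1 \left(-1\right) = -1$)
$W{\left(G,C \right)} = 3 + C + G$ ($W{\left(G,C \right)} = \left(3 + G\right) + C = 3 + C + G$)
$l{\left(q,R \right)} = 39$ ($l{\left(q,R \right)} = 3 - \left(-6 - 5 \left(0 + 6\right)\right) = 3 + \left(\left(-1 + 5 \cdot 6\right) + 7\right) = 3 + \left(\left(-1 + 30\right) + 7\right) = 3 + \left(29 + 7\right) = 3 + 36 = 39$)
$l{\left(-9,r{\left(I,2 \right)} \right)} - W{\left(-22,-15 \right)} = 39 - \left(3 - 15 - 22\right) = 39 - -34 = 39 + 34 = 73$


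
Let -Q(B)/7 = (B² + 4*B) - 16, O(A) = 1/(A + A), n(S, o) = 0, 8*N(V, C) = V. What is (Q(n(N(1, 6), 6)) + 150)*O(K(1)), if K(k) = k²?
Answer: 131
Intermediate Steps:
N(V, C) = V/8
O(A) = 1/(2*A)
Q(B) = 112 - 28*B - 7*B² (Q(B) = -7*((B² + 4*B) - 16) = -7*(-16 + B² + 4*B) = 112 - 28*B - 7*B²)
(Q(n(N(1, 6), 6)) + 150)*O(K(1)) = ((112 - 28*0 - 7*0²) + 150)*(1/(2*(1²))) = ((112 + 0 - 7*0) + 150)*((½)/1) = ((112 + 0 + 0) + 150)*((½)*1) = (112 + 150)*(½) = 262*(½) = 131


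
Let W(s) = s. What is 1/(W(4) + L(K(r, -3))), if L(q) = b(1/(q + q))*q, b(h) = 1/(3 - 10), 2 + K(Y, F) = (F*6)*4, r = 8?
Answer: 7/102 ≈ 0.068627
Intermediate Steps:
K(Y, F) = -2 + 24*F (K(Y, F) = -2 + (F*6)*4 = -2 + (6*F)*4 = -2 + 24*F)
b(h) = -⅐ (b(h) = 1/(-7) = -⅐)
L(q) = -q/7
1/(W(4) + L(K(r, -3))) = 1/(4 - (-2 + 24*(-3))/7) = 1/(4 - (-2 - 72)/7) = 1/(4 - ⅐*(-74)) = 1/(4 + 74/7) = 1/(102/7) = 7/102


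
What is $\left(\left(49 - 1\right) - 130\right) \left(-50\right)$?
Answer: $4100$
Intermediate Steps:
$\left(\left(49 - 1\right) - 130\right) \left(-50\right) = \left(48 - 130\right) \left(-50\right) = \left(-82\right) \left(-50\right) = 4100$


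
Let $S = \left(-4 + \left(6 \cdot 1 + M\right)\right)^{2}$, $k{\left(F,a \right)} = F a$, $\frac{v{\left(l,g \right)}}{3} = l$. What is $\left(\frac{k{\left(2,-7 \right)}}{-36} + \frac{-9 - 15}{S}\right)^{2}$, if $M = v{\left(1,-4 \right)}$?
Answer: $\frac{66049}{202500} \approx 0.32617$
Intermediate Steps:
$v{\left(l,g \right)} = 3 l$
$M = 3$ ($M = 3 \cdot 1 = 3$)
$S = 25$ ($S = \left(-4 + \left(6 \cdot 1 + 3\right)\right)^{2} = \left(-4 + \left(6 + 3\right)\right)^{2} = \left(-4 + 9\right)^{2} = 5^{2} = 25$)
$\left(\frac{k{\left(2,-7 \right)}}{-36} + \frac{-9 - 15}{S}\right)^{2} = \left(\frac{2 \left(-7\right)}{-36} + \frac{-9 - 15}{25}\right)^{2} = \left(\left(-14\right) \left(- \frac{1}{36}\right) - \frac{24}{25}\right)^{2} = \left(\frac{7}{18} - \frac{24}{25}\right)^{2} = \left(- \frac{257}{450}\right)^{2} = \frac{66049}{202500}$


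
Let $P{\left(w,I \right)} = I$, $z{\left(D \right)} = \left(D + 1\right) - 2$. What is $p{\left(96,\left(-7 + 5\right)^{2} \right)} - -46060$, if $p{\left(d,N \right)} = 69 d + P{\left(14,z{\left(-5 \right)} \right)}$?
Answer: $52678$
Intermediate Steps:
$z{\left(D \right)} = -1 + D$ ($z{\left(D \right)} = \left(1 + D\right) - 2 = -1 + D$)
$p{\left(d,N \right)} = -6 + 69 d$ ($p{\left(d,N \right)} = 69 d - 6 = -6 + 69 d$)
$p{\left(96,\left(-7 + 5\right)^{2} \right)} - -46060 = \left(-6 + 69 \cdot 96\right) - -46060 = \left(-6 + 6624\right) + 46060 = 6618 + 46060 = 52678$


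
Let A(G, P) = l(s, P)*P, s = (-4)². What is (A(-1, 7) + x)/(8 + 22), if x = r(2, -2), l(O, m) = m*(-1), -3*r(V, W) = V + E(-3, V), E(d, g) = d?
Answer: -73/45 ≈ -1.6222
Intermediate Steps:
s = 16
r(V, W) = 1 - V/3 (r(V, W) = -(V - 3)/3 = -(-3 + V)/3 = 1 - V/3)
l(O, m) = -m
x = ⅓ (x = 1 - ⅓*2 = 1 - ⅔ = ⅓ ≈ 0.33333)
A(G, P) = -P² (A(G, P) = (-P)*P = -P²)
(A(-1, 7) + x)/(8 + 22) = (-1*7² + ⅓)/(8 + 22) = (-1*49 + ⅓)/30 = (-49 + ⅓)/30 = (1/30)*(-146/3) = -73/45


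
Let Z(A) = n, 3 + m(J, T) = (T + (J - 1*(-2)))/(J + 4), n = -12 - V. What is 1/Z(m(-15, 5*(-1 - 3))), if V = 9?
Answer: -1/21 ≈ -0.047619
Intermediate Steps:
n = -21 (n = -12 - 1*9 = -12 - 9 = -21)
m(J, T) = -3 + (2 + J + T)/(4 + J) (m(J, T) = -3 + (T + (J - 1*(-2)))/(J + 4) = -3 + (T + (J + 2))/(4 + J) = -3 + (T + (2 + J))/(4 + J) = -3 + (2 + J + T)/(4 + J))
Z(A) = -21
1/Z(m(-15, 5*(-1 - 3))) = 1/(-21) = -1/21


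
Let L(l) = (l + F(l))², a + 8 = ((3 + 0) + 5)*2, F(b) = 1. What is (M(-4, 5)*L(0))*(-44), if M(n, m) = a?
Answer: -352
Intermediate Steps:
a = 8 (a = -8 + ((3 + 0) + 5)*2 = -8 + (3 + 5)*2 = -8 + 8*2 = -8 + 16 = 8)
M(n, m) = 8
L(l) = (1 + l)² (L(l) = (l + 1)² = (1 + l)²)
(M(-4, 5)*L(0))*(-44) = (8*(1 + 0)²)*(-44) = (8*1²)*(-44) = (8*1)*(-44) = 8*(-44) = -352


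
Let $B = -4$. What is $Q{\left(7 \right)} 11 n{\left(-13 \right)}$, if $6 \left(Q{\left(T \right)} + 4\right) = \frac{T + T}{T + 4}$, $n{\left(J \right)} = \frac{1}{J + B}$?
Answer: $\frac{125}{51} \approx 2.451$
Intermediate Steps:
$n{\left(J \right)} = \frac{1}{-4 + J}$ ($n{\left(J \right)} = \frac{1}{J - 4} = \frac{1}{-4 + J}$)
$Q{\left(T \right)} = -4 + \frac{T}{3 \left(4 + T\right)}$ ($Q{\left(T \right)} = -4 + \frac{\left(T + T\right) \frac{1}{T + 4}}{6} = -4 + \frac{2 T \frac{1}{4 + T}}{6} = -4 + \frac{T}{3 \left(4 + T\right)}$)
$Q{\left(7 \right)} 11 n{\left(-13 \right)} = \frac{\frac{-48 - 77}{3 \left(4 + 7\right)} 11}{-4 - 13} = \frac{\frac{-48 - 77}{3 \cdot 11} \cdot 11}{-17} = \frac{1}{3} \cdot \frac{1}{11} \left(-125\right) 11 \left(- \frac{1}{17}\right) = \left(- \frac{125}{33}\right) 11 \left(- \frac{1}{17}\right) = \left(- \frac{125}{3}\right) \left(- \frac{1}{17}\right) = \frac{125}{51}$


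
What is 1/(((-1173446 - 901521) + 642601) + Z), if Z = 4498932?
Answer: 1/3066566 ≈ 3.2610e-7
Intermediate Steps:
1/(((-1173446 - 901521) + 642601) + Z) = 1/(((-1173446 - 901521) + 642601) + 4498932) = 1/((-2074967 + 642601) + 4498932) = 1/(-1432366 + 4498932) = 1/3066566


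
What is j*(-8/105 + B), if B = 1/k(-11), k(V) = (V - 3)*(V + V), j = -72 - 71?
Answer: 4381/420 ≈ 10.431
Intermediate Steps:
j = -143
k(V) = 2*V*(-3 + V) (k(V) = (-3 + V)*(2*V) = 2*V*(-3 + V))
B = 1/308 (B = 1/(2*(-11)*(-3 - 11)) = 1/(2*(-11)*(-14)) = 1/308 ≈ 0.0032468)
j*(-8/105 + B) = -143*(-8/105 + 1/308) = -143*(-337/4620) = 4381/420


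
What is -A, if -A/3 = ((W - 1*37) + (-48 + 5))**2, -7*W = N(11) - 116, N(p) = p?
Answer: 12675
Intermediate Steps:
W = 15 (W = -(11 - 116)/7 = -1/7*(-105) = 15)
A = -12675 (A = -3*((15 - 1*37) + (-48 + 5))**2 = -3*((15 - 37) - 43)**2 = -3*(-22 - 43)**2 = -3*(-65)**2 = -3*4225 = -12675)
-A = -1*(-12675) = 12675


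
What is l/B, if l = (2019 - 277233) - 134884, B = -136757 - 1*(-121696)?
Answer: 410098/15061 ≈ 27.229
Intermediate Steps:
B = -15061 (B = -136757 + 121696 = -15061)
l = -410098 (l = -275214 - 134884 = -410098)
l/B = -410098/(-15061) = -410098*(-1/15061) = 410098/15061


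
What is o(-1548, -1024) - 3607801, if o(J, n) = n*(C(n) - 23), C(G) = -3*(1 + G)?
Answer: -6726905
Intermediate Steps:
C(G) = -3 - 3*G
o(J, n) = n*(-26 - 3*n) (o(J, n) = n*((-3 - 3*n) - 23) = n*(-26 - 3*n))
o(-1548, -1024) - 3607801 = -1*(-1024)*(26 + 3*(-1024)) - 3607801 = -1*(-1024)*(26 - 3072) - 3607801 = -1*(-1024)*(-3046) - 3607801 = -3119104 - 3607801 = -6726905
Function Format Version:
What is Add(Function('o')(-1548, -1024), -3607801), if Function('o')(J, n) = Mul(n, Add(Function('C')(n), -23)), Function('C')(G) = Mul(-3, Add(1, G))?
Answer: -6726905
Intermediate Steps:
Function('C')(G) = Add(-3, Mul(-3, G))
Function('o')(J, n) = Mul(n, Add(-26, Mul(-3, n))) (Function('o')(J, n) = Mul(n, Add(Add(-3, Mul(-3, n)), -23)) = Mul(n, Add(-26, Mul(-3, n))))
Add(Function('o')(-1548, -1024), -3607801) = Add(Mul(-1, -1024, Add(26, Mul(3, -1024))), -3607801) = Add(Mul(-1, -1024, Add(26, -3072)), -3607801) = Add(Mul(-1, -1024, -3046), -3607801) = Add(-3119104, -3607801) = -6726905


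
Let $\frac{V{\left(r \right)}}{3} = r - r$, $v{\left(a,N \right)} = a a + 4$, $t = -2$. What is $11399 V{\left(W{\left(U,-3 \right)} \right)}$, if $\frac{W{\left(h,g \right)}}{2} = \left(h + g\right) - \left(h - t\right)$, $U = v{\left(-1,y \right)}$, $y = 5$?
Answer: $0$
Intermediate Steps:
$v{\left(a,N \right)} = 4 + a^{2}$ ($v{\left(a,N \right)} = a^{2} + 4 = 4 + a^{2}$)
$U = 5$ ($U = 4 + \left(-1\right)^{2} = 4 + 1 = 5$)
$W{\left(h,g \right)} = -4 + 2 g$ ($W{\left(h,g \right)} = 2 \left(\left(h + g\right) - \left(2 + h\right)\right) = 2 \left(\left(g + h\right) - \left(2 + h\right)\right) = 2 \left(-2 + g\right) = -4 + 2 g$)
$V{\left(r \right)} = 0$ ($V{\left(r \right)} = 3 \left(r - r\right) = 3 \cdot 0 = 0$)
$11399 V{\left(W{\left(U,-3 \right)} \right)} = 11399 \cdot 0 = 0$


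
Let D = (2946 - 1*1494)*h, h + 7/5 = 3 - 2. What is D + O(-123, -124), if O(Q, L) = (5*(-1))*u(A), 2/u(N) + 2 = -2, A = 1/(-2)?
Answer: -5783/10 ≈ -578.30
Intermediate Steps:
h = -2/5 (h = -7/5 + (3 - 2) = -7/5 + 1 = -2/5 ≈ -0.40000)
A = -1/2 ≈ -0.50000
u(N) = -1/2 (u(N) = 2/(-2 - 2) = 2/(-4) = 2*(-1/4) = -1/2)
O(Q, L) = 5/2 (O(Q, L) = (5*(-1))*(-1/2) = -5*(-1/2) = 5/2)
D = -2904/5 (D = (2946 - 1*1494)*(-2/5) = (2946 - 1494)*(-2/5) = 1452*(-2/5) = -2904/5 ≈ -580.80)
D + O(-123, -124) = -2904/5 + 5/2 = -5783/10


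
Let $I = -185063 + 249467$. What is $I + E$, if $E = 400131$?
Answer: $464535$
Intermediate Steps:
$I = 64404$
$I + E = 64404 + 400131 = 464535$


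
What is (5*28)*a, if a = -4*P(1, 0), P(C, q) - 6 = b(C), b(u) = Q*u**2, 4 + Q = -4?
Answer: 1120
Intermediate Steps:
Q = -8 (Q = -4 - 4 = -8)
b(u) = -8*u**2
P(C, q) = 6 - 8*C**2
a = 8 (a = -4*(6 - 8*1**2) = -4*(6 - 8*1) = -4*(6 - 8) = -4*(-2) = 8)
(5*28)*a = (5*28)*8 = 140*8 = 1120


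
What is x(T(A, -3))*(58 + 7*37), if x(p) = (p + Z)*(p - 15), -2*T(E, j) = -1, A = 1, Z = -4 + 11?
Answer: -137895/4 ≈ -34474.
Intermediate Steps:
Z = 7
T(E, j) = ½ (T(E, j) = -½*(-1) = ½)
x(p) = (-15 + p)*(7 + p) (x(p) = (p + 7)*(p - 15) = (7 + p)*(-15 + p) = (-15 + p)*(7 + p))
x(T(A, -3))*(58 + 7*37) = (-105 + (½)² - 8*½)*(58 + 7*37) = (-105 + ¼ - 4)*(58 + 259) = -435/4*317 = -137895/4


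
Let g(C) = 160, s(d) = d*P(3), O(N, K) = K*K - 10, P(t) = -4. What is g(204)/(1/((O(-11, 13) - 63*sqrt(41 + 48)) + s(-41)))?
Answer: 51680 - 10080*sqrt(89) ≈ -43415.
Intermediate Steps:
O(N, K) = -10 + K**2 (O(N, K) = K**2 - 10 = -10 + K**2)
s(d) = -4*d (s(d) = d*(-4) = -4*d)
g(204)/(1/((O(-11, 13) - 63*sqrt(41 + 48)) + s(-41))) = 160/(1/(((-10 + 13**2) - 63*sqrt(41 + 48)) - 4*(-41))) = 160/(1/(((-10 + 169) - 63*sqrt(89)) + 164)) = 160/(1/((159 - 63*sqrt(89)) + 164)) = 160/(1/(323 - 63*sqrt(89))) = 160*(323 - 63*sqrt(89)) = 51680 - 10080*sqrt(89)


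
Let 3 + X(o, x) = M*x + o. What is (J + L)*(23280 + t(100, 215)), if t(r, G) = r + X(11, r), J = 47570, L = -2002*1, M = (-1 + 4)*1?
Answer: 1079414784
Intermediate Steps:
M = 3 (M = 3*1 = 3)
L = -2002
X(o, x) = -3 + o + 3*x (X(o, x) = -3 + (3*x + o) = -3 + (o + 3*x) = -3 + o + 3*x)
t(r, G) = 8 + 4*r (t(r, G) = r + (-3 + 11 + 3*r) = r + (8 + 3*r) = 8 + 4*r)
(J + L)*(23280 + t(100, 215)) = (47570 - 2002)*(23280 + (8 + 4*100)) = 45568*(23280 + (8 + 400)) = 45568*(23280 + 408) = 45568*23688 = 1079414784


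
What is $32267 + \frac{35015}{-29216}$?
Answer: $\frac{942677657}{29216} \approx 32266.0$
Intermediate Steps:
$32267 + \frac{35015}{-29216} = 32267 + 35015 \left(- \frac{1}{29216}\right) = 32267 - \frac{35015}{29216} = \frac{942677657}{29216}$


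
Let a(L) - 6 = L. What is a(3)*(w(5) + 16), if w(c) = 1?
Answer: 153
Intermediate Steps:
a(L) = 6 + L
a(3)*(w(5) + 16) = (6 + 3)*(1 + 16) = 9*17 = 153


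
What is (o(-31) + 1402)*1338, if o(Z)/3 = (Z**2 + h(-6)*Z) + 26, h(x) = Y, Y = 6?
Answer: 5091090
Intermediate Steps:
h(x) = 6
o(Z) = 78 + 3*Z**2 + 18*Z (o(Z) = 3*((Z**2 + 6*Z) + 26) = 3*(26 + Z**2 + 6*Z) = 78 + 3*Z**2 + 18*Z)
(o(-31) + 1402)*1338 = ((78 + 3*(-31)**2 + 18*(-31)) + 1402)*1338 = ((78 + 3*961 - 558) + 1402)*1338 = ((78 + 2883 - 558) + 1402)*1338 = (2403 + 1402)*1338 = 3805*1338 = 5091090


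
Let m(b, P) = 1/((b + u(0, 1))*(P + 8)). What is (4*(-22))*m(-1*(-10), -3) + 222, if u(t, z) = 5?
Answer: 16562/75 ≈ 220.83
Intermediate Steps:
m(b, P) = 1/((5 + b)*(8 + P)) (m(b, P) = 1/((b + 5)*(P + 8)) = 1/((5 + b)*(8 + P)))
(4*(-22))*m(-1*(-10), -3) + 222 = (4*(-22))/(40 + 5*(-3) + 8*(-1*(-10)) - (-3)*(-10)) + 222 = -88/(40 - 15 + 8*10 - 3*10) + 222 = -88/(40 - 15 + 80 - 30) + 222 = -88/75 + 222 = 16562/75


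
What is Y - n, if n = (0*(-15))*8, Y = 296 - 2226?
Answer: -1930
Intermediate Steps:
Y = -1930
n = 0 (n = 0*8 = 0)
Y - n = -1930 - 1*0 = -1930 + 0 = -1930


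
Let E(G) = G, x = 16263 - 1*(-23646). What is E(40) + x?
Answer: 39949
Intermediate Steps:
x = 39909 (x = 16263 + 23646 = 39909)
E(40) + x = 40 + 39909 = 39949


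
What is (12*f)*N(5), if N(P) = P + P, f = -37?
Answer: -4440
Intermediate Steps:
N(P) = 2*P
(12*f)*N(5) = (12*(-37))*(2*5) = -444*10 = -4440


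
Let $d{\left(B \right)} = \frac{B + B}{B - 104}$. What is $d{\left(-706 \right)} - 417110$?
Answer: $- \frac{168928844}{405} \approx -4.1711 \cdot 10^{5}$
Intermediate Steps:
$d{\left(B \right)} = \frac{2 B}{-104 + B}$ ($d{\left(B \right)} = \frac{2 B}{B - 104} = \frac{2 B}{-104 + B}$)
$d{\left(-706 \right)} - 417110 = 2 \left(-706\right) \frac{1}{-104 - 706} - 417110 = 2 \left(-706\right) \frac{1}{-810} - 417110 = 2 \left(-706\right) \left(- \frac{1}{810}\right) - 417110 = \frac{706}{405} - 417110 = - \frac{168928844}{405}$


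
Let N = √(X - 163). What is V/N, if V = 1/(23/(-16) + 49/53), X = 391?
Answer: -424*√57/24795 ≈ -0.12910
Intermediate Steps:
N = 2*√57 (N = √(391 - 163) = √228 = 2*√57 ≈ 15.100)
V = -848/435 (V = 1/(23*(-1/16) + 49*(1/53)) = 1/(-23/16 + 49/53) = 1/(-435/848) = -848/435 ≈ -1.9494)
V/N = -848*√57/114/435 = -424*√57/24795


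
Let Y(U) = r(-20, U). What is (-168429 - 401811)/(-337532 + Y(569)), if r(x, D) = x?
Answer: 35640/21097 ≈ 1.6893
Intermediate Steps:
Y(U) = -20
(-168429 - 401811)/(-337532 + Y(569)) = (-168429 - 401811)/(-337532 - 20) = -570240/(-337552) = -570240*(-1/337552) = 35640/21097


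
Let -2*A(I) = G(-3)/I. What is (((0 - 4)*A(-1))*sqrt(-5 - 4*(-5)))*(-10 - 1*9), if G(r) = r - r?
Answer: 0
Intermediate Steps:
G(r) = 0
A(I) = 0 (A(I) = -0/I = -1/2*0 = 0)
(((0 - 4)*A(-1))*sqrt(-5 - 4*(-5)))*(-10 - 1*9) = (((0 - 4)*0)*sqrt(-5 - 4*(-5)))*(-10 - 1*9) = ((-4*0)*sqrt(-5 + 20))*(-10 - 9) = (0*sqrt(15))*(-19) = 0*(-19) = 0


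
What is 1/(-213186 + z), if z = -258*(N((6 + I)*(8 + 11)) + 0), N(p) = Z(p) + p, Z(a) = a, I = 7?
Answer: -1/340638 ≈ -2.9357e-6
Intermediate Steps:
N(p) = 2*p (N(p) = p + p = 2*p)
z = -127452 (z = -258*(2*((6 + 7)*(8 + 11)) + 0) = -258*(2*(13*19) + 0) = -258*(2*247 + 0) = -258*(494 + 0) = -258*494 = -127452)
1/(-213186 + z) = 1/(-213186 - 127452) = 1/(-340638) = -1/340638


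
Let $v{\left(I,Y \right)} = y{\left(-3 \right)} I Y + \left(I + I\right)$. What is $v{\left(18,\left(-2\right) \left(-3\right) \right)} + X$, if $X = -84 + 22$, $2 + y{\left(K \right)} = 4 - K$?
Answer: $514$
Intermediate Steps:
$y{\left(K \right)} = 2 - K$ ($y{\left(K \right)} = -2 - \left(-4 + K\right) = 2 - K$)
$v{\left(I,Y \right)} = 2 I + 5 I Y$ ($v{\left(I,Y \right)} = \left(2 - -3\right) I Y + \left(I + I\right) = \left(2 + 3\right) I Y + 2 I = 5 I Y + 2 I = 2 I + 5 I Y$)
$X = -62$
$v{\left(18,\left(-2\right) \left(-3\right) \right)} + X = 18 \left(2 + 5 \left(\left(-2\right) \left(-3\right)\right)\right) - 62 = 18 \left(2 + 5 \cdot 6\right) - 62 = 18 \left(2 + 30\right) - 62 = 18 \cdot 32 - 62 = 576 - 62 = 514$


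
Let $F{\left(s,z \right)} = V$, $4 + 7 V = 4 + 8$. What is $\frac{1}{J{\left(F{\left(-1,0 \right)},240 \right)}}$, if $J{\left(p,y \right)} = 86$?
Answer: $\frac{1}{86} \approx 0.011628$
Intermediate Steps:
$V = \frac{8}{7}$ ($V = - \frac{4}{7} + \frac{4 + 8}{7} = - \frac{4}{7} + \frac{1}{7} \cdot 12 = - \frac{4}{7} + \frac{12}{7} = \frac{8}{7} \approx 1.1429$)
$F{\left(s,z \right)} = \frac{8}{7}$
$\frac{1}{J{\left(F{\left(-1,0 \right)},240 \right)}} = \frac{1}{86}$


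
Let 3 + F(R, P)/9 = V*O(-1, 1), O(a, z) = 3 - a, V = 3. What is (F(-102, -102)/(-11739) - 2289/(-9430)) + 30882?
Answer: 1139541840627/36899590 ≈ 30882.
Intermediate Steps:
F(R, P) = 81 (F(R, P) = -27 + 9*(3*(3 - 1*(-1))) = -27 + 9*(3*(3 + 1)) = -27 + 9*(3*4) = -27 + 9*12 = -27 + 108 = 81)
(F(-102, -102)/(-11739) - 2289/(-9430)) + 30882 = (81/(-11739) - 2289/(-9430)) + 30882 = (81*(-1/11739) - 2289*(-1/9430)) + 30882 = (-27/3913 + 2289/9430) + 30882 = 8702247/36899590 + 30882 = 1139541840627/36899590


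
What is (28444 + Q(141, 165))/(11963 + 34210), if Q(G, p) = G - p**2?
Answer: 1360/46173 ≈ 0.029454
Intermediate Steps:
(28444 + Q(141, 165))/(11963 + 34210) = (28444 + (141 - 1*165**2))/(11963 + 34210) = (28444 + (141 - 1*27225))/46173 = (28444 + (141 - 27225))*(1/46173) = (28444 - 27084)*(1/46173) = 1360*(1/46173) = 1360/46173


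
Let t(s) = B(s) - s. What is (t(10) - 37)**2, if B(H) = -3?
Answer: 2500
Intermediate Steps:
t(s) = -3 - s
(t(10) - 37)**2 = ((-3 - 1*10) - 37)**2 = ((-3 - 10) - 37)**2 = (-13 - 37)**2 = (-50)**2 = 2500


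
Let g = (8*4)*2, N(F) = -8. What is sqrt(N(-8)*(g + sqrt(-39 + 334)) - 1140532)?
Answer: 2*sqrt(-285261 - 2*sqrt(295)) ≈ 1068.3*I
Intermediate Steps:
g = 64 (g = 32*2 = 64)
sqrt(N(-8)*(g + sqrt(-39 + 334)) - 1140532) = sqrt(-8*(64 + sqrt(-39 + 334)) - 1140532) = sqrt(-8*(64 + sqrt(295)) - 1140532) = sqrt((-512 - 8*sqrt(295)) - 1140532) = sqrt(-1141044 - 8*sqrt(295))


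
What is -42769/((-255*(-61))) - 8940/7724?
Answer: -117352364/30036705 ≈ -3.9070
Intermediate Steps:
-42769/((-255*(-61))) - 8940/7724 = -42769/15555 - 8940*1/7724 = -42769*1/15555 - 2235/1931 = -42769/15555 - 2235/1931 = -117352364/30036705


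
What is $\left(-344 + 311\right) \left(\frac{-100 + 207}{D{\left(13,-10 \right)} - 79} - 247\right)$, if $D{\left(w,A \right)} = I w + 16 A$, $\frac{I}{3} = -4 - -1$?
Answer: $\frac{2905287}{356} \approx 8160.9$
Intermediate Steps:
$I = -9$ ($I = 3 \left(-4 - -1\right) = 3 \left(-4 + 1\right) = 3 \left(-3\right) = -9$)
$D{\left(w,A \right)} = - 9 w + 16 A$
$\left(-344 + 311\right) \left(\frac{-100 + 207}{D{\left(13,-10 \right)} - 79} - 247\right) = \left(-344 + 311\right) \left(\frac{-100 + 207}{\left(\left(-9\right) 13 + 16 \left(-10\right)\right) - 79} - 247\right) = - 33 \left(\frac{107}{\left(-117 - 160\right) - 79} - 247\right) = - 33 \left(\frac{107}{-277 - 79} - 247\right) = - 33 \left(\frac{107}{-356} - 247\right) = - 33 \left(107 \left(- \frac{1}{356}\right) - 247\right) = - 33 \left(- \frac{107}{356} - 247\right) = \left(-33\right) \left(- \frac{88039}{356}\right) = \frac{2905287}{356}$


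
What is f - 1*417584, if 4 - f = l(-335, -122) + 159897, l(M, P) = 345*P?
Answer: -535387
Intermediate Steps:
f = -117803 (f = 4 - (345*(-122) + 159897) = 4 - (-42090 + 159897) = 4 - 1*117807 = 4 - 117807 = -117803)
f - 1*417584 = -117803 - 1*417584 = -117803 - 417584 = -535387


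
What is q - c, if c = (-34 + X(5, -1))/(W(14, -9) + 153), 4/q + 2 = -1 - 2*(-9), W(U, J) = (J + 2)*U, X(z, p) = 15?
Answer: 101/165 ≈ 0.61212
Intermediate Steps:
W(U, J) = U*(2 + J) (W(U, J) = (2 + J)*U = U*(2 + J))
q = 4/15 (q = 4/(-2 + (-1 - 2*(-9))) = 4/(-2 + (-1 + 18)) = 4/(-2 + 17) = 4/15 ≈ 0.26667)
c = -19/55 (c = (-34 + 15)/(14*(2 - 9) + 153) = -19/(14*(-7) + 153) = -19/(-98 + 153) = -19/55 ≈ -0.34545)
q - c = 4/15 - 1*(-19/55) = 4/15 + 19/55 = 101/165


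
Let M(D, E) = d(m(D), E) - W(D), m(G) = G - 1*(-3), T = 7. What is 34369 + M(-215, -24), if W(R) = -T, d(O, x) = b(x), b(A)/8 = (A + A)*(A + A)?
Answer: 52808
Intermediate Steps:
b(A) = 32*A² (b(A) = 8*((A + A)*(A + A)) = 8*((2*A)*(2*A)) = 8*(4*A²) = 32*A²)
m(G) = 3 + G (m(G) = G + 3 = 3 + G)
d(O, x) = 32*x²
W(R) = -7 (W(R) = -1*7 = -7)
M(D, E) = 7 + 32*E² (M(D, E) = 32*E² - 1*(-7) = 32*E² + 7 = 7 + 32*E²)
34369 + M(-215, -24) = 34369 + (7 + 32*(-24)²) = 34369 + (7 + 32*576) = 34369 + (7 + 18432) = 34369 + 18439 = 52808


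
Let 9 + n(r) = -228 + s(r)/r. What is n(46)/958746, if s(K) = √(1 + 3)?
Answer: -2725/11025579 ≈ -0.00024715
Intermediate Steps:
s(K) = 2 (s(K) = √4 = 2)
n(r) = -237 + 2/r (n(r) = -9 + (-228 + 2/r) = -237 + 2/r)
n(46)/958746 = (-237 + 2/46)/958746 = (-237 + 2*(1/46))*(1/958746) = (-237 + 1/23)*(1/958746) = -5450/23*1/958746 = -2725/11025579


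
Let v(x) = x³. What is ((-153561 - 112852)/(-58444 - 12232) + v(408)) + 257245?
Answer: 4818305256945/70676 ≈ 6.8175e+7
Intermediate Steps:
((-153561 - 112852)/(-58444 - 12232) + v(408)) + 257245 = ((-153561 - 112852)/(-58444 - 12232) + 408³) + 257245 = (-266413/(-70676) + 67917312) + 257245 = (-266413*(-1/70676) + 67917312) + 257245 = (266413/70676 + 67917312) + 257245 = 4800124209325/70676 + 257245 = 4818305256945/70676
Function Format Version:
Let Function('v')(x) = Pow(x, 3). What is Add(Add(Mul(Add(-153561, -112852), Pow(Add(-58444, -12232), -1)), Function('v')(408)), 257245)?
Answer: Rational(4818305256945, 70676) ≈ 6.8175e+7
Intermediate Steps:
Add(Add(Mul(Add(-153561, -112852), Pow(Add(-58444, -12232), -1)), Function('v')(408)), 257245) = Add(Add(Mul(Add(-153561, -112852), Pow(Add(-58444, -12232), -1)), Pow(408, 3)), 257245) = Add(Add(Mul(-266413, Pow(-70676, -1)), 67917312), 257245) = Add(Add(Mul(-266413, Rational(-1, 70676)), 67917312), 257245) = Add(Add(Rational(266413, 70676), 67917312), 257245) = Add(Rational(4800124209325, 70676), 257245) = Rational(4818305256945, 70676)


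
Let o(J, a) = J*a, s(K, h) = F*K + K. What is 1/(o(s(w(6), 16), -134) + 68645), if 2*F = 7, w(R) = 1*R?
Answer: 1/65027 ≈ 1.5378e-5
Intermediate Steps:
w(R) = R
F = 7/2 (F = (½)*7 = 7/2 ≈ 3.5000)
s(K, h) = 9*K/2 (s(K, h) = 7*K/2 + K = 9*K/2)
1/(o(s(w(6), 16), -134) + 68645) = 1/(((9/2)*6)*(-134) + 68645) = 1/(27*(-134) + 68645) = 1/(-3618 + 68645) = 1/65027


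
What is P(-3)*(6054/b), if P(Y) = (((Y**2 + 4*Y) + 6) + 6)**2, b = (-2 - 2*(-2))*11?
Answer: 245187/11 ≈ 22290.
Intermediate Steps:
b = 22 (b = (-2 + 4)*11 = 2*11 = 22)
P(Y) = (12 + Y**2 + 4*Y)**2 (P(Y) = ((6 + Y**2 + 4*Y) + 6)**2 = (12 + Y**2 + 4*Y)**2)
P(-3)*(6054/b) = (12 + (-3)**2 + 4*(-3))**2*(6054/22) = (12 + 9 - 12)**2*(6054*(1/22)) = 9**2*(3027/11) = 81*(3027/11) = 245187/11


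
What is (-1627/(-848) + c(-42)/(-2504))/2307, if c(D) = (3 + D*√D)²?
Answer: 8361625/612333168 + 21*I*√42/481394 ≈ 0.013655 + 0.00028271*I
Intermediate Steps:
c(D) = (3 + D^(3/2))²
(-1627/(-848) + c(-42)/(-2504))/2307 = (-1627/(-848) + (3 + (-42)^(3/2))²/(-2504))/2307 = (-1627*(-1/848) + (3 - 42*I*√42)²*(-1/2504))*(1/2307) = (1627/848 - (3 - 42*I*√42)²/2504)*(1/2307) = 1627/1956336 - (3 - 42*I*√42)²/5776728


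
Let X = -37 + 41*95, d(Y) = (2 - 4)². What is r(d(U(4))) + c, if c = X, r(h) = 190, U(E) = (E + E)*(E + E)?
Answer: 4048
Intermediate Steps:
U(E) = 4*E² (U(E) = (2*E)*(2*E) = 4*E²)
d(Y) = 4 (d(Y) = (-2)² = 4)
X = 3858 (X = -37 + 3895 = 3858)
c = 3858
r(d(U(4))) + c = 190 + 3858 = 4048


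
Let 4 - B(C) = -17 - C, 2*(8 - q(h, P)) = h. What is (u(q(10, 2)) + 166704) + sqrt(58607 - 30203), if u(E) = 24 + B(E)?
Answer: 166752 + 6*sqrt(789) ≈ 1.6692e+5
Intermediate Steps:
q(h, P) = 8 - h/2
B(C) = 21 + C (B(C) = 4 - (-17 - C) = 4 + (17 + C) = 21 + C)
u(E) = 45 + E (u(E) = 24 + (21 + E) = 45 + E)
(u(q(10, 2)) + 166704) + sqrt(58607 - 30203) = ((45 + (8 - 1/2*10)) + 166704) + sqrt(58607 - 30203) = ((45 + (8 - 5)) + 166704) + sqrt(28404) = ((45 + 3) + 166704) + 6*sqrt(789) = (48 + 166704) + 6*sqrt(789) = 166752 + 6*sqrt(789)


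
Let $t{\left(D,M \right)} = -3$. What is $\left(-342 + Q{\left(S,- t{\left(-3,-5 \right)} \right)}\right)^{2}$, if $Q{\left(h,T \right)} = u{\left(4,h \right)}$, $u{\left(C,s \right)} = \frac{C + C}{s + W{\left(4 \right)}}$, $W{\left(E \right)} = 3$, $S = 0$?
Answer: $\frac{1036324}{9} \approx 1.1515 \cdot 10^{5}$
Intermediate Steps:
$u{\left(C,s \right)} = \frac{2 C}{3 + s}$ ($u{\left(C,s \right)} = \frac{C + C}{s + 3} = \frac{2 C}{3 + s}$)
$Q{\left(h,T \right)} = \frac{8}{3 + h}$ ($Q{\left(h,T \right)} = 2 \cdot 4 \frac{1}{3 + h} = \frac{8}{3 + h}$)
$\left(-342 + Q{\left(S,- t{\left(-3,-5 \right)} \right)}\right)^{2} = \left(-342 + \frac{8}{3 + 0}\right)^{2} = \left(-342 + \frac{8}{3}\right)^{2} = \left(- \frac{1018}{3}\right)^{2} = \frac{1036324}{9}$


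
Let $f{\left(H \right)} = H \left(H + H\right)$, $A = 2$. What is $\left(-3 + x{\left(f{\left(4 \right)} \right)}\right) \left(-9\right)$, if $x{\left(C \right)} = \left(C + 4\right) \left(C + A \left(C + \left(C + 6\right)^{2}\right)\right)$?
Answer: $-966789$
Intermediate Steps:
$f{\left(H \right)} = 2 H^{2}$ ($f{\left(H \right)} = H 2 H = 2 H^{2}$)
$x{\left(C \right)} = \left(4 + C\right) \left(2 \left(6 + C\right)^{2} + 3 C\right)$ ($x{\left(C \right)} = \left(C + 4\right) \left(C + 2 \left(C + \left(C + 6\right)^{2}\right)\right) = \left(4 + C\right) \left(C + 2 \left(C + \left(6 + C\right)^{2}\right)\right) = \left(4 + C\right) \left(C + \left(2 C + 2 \left(6 + C\right)^{2}\right)\right) = \left(4 + C\right) \left(2 \left(6 + C\right)^{2} + 3 C\right)$)
$\left(-3 + x{\left(f{\left(4 \right)} \right)}\right) \left(-9\right) = \left(-3 + \left(288 + 2 \left(2 \cdot 4^{2}\right)^{3} + 35 \left(2 \cdot 4^{2}\right)^{2} + 180 \cdot 2 \cdot 4^{2}\right)\right) \left(-9\right) = \left(-3 + \left(288 + 2 \left(2 \cdot 16\right)^{3} + 35 \left(2 \cdot 16\right)^{2} + 180 \cdot 2 \cdot 16\right)\right) \left(-9\right) = \left(-3 + \left(288 + 2 \cdot 32^{3} + 35 \cdot 32^{2} + 180 \cdot 32\right)\right) \left(-9\right) = \left(-3 + \left(288 + 2 \cdot 32768 + 35 \cdot 1024 + 5760\right)\right) \left(-9\right) = \left(-3 + \left(288 + 65536 + 35840 + 5760\right)\right) \left(-9\right) = \left(-3 + 107424\right) \left(-9\right) = 107421 \left(-9\right) = -966789$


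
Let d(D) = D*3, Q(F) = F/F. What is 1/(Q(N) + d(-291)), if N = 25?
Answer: -1/872 ≈ -0.0011468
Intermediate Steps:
Q(F) = 1
d(D) = 3*D
1/(Q(N) + d(-291)) = 1/(1 + 3*(-291)) = 1/(1 - 873) = 1/(-872) = -1/872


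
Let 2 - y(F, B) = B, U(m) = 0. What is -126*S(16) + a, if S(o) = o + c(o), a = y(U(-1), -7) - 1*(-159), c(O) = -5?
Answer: -1218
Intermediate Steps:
y(F, B) = 2 - B
a = 168 (a = (2 - 1*(-7)) - 1*(-159) = (2 + 7) + 159 = 9 + 159 = 168)
S(o) = -5 + o (S(o) = o - 5 = -5 + o)
-126*S(16) + a = -126*(-5 + 16) + 168 = -126*11 + 168 = -1386 + 168 = -1218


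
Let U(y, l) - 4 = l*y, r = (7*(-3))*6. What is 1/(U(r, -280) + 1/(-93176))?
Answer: 93176/3287621983 ≈ 2.8341e-5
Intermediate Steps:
r = -126 (r = -21*6 = -126)
U(y, l) = 4 + l*y
1/(U(r, -280) + 1/(-93176)) = 1/((4 - 280*(-126)) + 1/(-93176)) = 1/((4 + 35280) - 1/93176) = 1/(35284 - 1/93176) = 1/(3287621983/93176) = 93176/3287621983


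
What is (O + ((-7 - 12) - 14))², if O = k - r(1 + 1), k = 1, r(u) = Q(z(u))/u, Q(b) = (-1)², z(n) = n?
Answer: 4225/4 ≈ 1056.3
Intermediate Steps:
Q(b) = 1
r(u) = 1/u
O = ½ (O = 1 - 1/(1 + 1) = 1 - 1/2 = 1 - 1*½ = 1 - ½ = ½ ≈ 0.50000)
(O + ((-7 - 12) - 14))² = (½ + ((-7 - 12) - 14))² = (½ + (-19 - 14))² = (½ - 33)² = (-65/2)² = 4225/4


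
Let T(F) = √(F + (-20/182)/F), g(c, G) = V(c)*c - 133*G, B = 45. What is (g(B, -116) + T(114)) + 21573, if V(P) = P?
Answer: 39026 + √3067140531/5187 ≈ 39037.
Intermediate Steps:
g(c, G) = c² - 133*G (g(c, G) = c*c - 133*G = c² - 133*G)
T(F) = √(F - 10/(91*F)) (T(F) = √(F + (-20*1/182)/F) = √(F - 10/(91*F)))
(g(B, -116) + T(114)) + 21573 = ((45² - 133*(-116)) + √(-910/114 + 8281*114)/91) + 21573 = ((2025 + 15428) + √(-910*1/114 + 944034)/91) + 21573 = (17453 + √(-455/57 + 944034)/91) + 21573 = (17453 + √(53809483/57)/91) + 21573 = (17453 + (√3067140531/57)/91) + 21573 = (17453 + √3067140531/5187) + 21573 = 39026 + √3067140531/5187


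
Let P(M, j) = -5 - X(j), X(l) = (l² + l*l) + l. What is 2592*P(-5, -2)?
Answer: -28512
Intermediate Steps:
X(l) = l + 2*l² (X(l) = (l² + l²) + l = 2*l² + l = l + 2*l²)
P(M, j) = -5 - j*(1 + 2*j)
2592*P(-5, -2) = 2592*(-5 - 1*(-2)*(1 + 2*(-2))) = 2592*(-5 - 1*(-2)*(1 - 4)) = 2592*(-5 - 1*(-2)*(-3)) = 2592*(-5 - 6) = 2592*(-11) = -28512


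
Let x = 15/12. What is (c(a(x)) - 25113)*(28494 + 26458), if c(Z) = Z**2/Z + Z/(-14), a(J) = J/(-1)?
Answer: -9660513517/7 ≈ -1.3801e+9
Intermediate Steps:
x = 5/4 (x = 15*(1/12) = 5/4 ≈ 1.2500)
a(J) = -J (a(J) = J*(-1) = -J)
c(Z) = 13*Z/14 (c(Z) = Z + Z*(-1/14) = Z - Z/14 = 13*Z/14)
(c(a(x)) - 25113)*(28494 + 26458) = (13*(-1*5/4)/14 - 25113)*(28494 + 26458) = ((13/14)*(-5/4) - 25113)*54952 = (-65/56 - 25113)*54952 = -1406393/56*54952 = -9660513517/7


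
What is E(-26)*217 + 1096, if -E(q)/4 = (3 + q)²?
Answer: -458076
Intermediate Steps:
E(q) = -4*(3 + q)²
E(-26)*217 + 1096 = -4*(3 - 26)²*217 + 1096 = -4*(-23)²*217 + 1096 = -4*529*217 + 1096 = -2116*217 + 1096 = -459172 + 1096 = -458076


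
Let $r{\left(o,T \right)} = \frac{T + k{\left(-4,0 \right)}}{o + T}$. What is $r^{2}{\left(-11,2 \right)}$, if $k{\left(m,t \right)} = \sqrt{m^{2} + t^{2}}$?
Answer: $\frac{4}{9} \approx 0.44444$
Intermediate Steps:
$r{\left(o,T \right)} = \frac{4 + T}{T + o}$ ($r{\left(o,T \right)} = \frac{T + \sqrt{\left(-4\right)^{2} + 0^{2}}}{o + T} = \frac{T + \sqrt{16 + 0}}{T + o} = \frac{T + \sqrt{16}}{T + o} = \frac{T + 4}{T + o} = \frac{4 + T}{T + o}$)
$r^{2}{\left(-11,2 \right)} = \left(\frac{4 + 2}{2 - 11}\right)^{2} = \left(\frac{1}{-9} \cdot 6\right)^{2} = \left(\left(- \frac{1}{9}\right) 6\right)^{2} = \left(- \frac{2}{3}\right)^{2} = \frac{4}{9}$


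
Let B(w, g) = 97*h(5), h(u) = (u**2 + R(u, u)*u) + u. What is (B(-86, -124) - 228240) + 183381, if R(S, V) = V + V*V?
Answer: -27399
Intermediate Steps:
R(S, V) = V + V**2
h(u) = u + u**2 + u**2*(1 + u) (h(u) = (u**2 + (u*(1 + u))*u) + u = (u**2 + u**2*(1 + u)) + u = u + u**2 + u**2*(1 + u))
B(w, g) = 17460 (B(w, g) = 97*(5*(1 + 5 + 5*(1 + 5))) = 97*(5*(1 + 5 + 5*6)) = 97*(5*(1 + 5 + 30)) = 97*(5*36) = 97*180 = 17460)
(B(-86, -124) - 228240) + 183381 = (17460 - 228240) + 183381 = -210780 + 183381 = -27399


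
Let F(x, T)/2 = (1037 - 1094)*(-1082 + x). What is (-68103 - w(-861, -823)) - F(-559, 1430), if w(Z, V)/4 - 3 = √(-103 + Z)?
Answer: -255189 - 8*I*√241 ≈ -2.5519e+5 - 124.19*I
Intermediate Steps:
w(Z, V) = 12 + 4*√(-103 + Z)
F(x, T) = 123348 - 114*x (F(x, T) = 2*((1037 - 1094)*(-1082 + x)) = 2*(-57*(-1082 + x)) = 2*(61674 - 57*x) = 123348 - 114*x)
(-68103 - w(-861, -823)) - F(-559, 1430) = (-68103 - (12 + 4*√(-103 - 861))) - (123348 - 114*(-559)) = (-68103 - (12 + 4*√(-964))) - (123348 + 63726) = (-68103 - (12 + 4*(2*I*√241))) - 1*187074 = (-68103 - (12 + 8*I*√241)) - 187074 = (-68103 + (-12 - 8*I*√241)) - 187074 = (-68115 - 8*I*√241) - 187074 = -255189 - 8*I*√241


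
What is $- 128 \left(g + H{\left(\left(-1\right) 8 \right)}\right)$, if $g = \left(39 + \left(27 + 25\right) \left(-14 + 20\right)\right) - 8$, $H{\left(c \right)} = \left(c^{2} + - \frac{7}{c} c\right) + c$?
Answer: $-50176$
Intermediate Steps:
$H{\left(c \right)} = -7 + c + c^{2}$ ($H{\left(c \right)} = \left(c^{2} - 7\right) + c = \left(-7 + c^{2}\right) + c = -7 + c + c^{2}$)
$g = 343$ ($g = \left(39 + 52 \cdot 6\right) - 8 = \left(39 + 312\right) - 8 = 351 - 8 = 343$)
$- 128 \left(g + H{\left(\left(-1\right) 8 \right)}\right) = - 128 \left(343 - \left(15 - 64\right)\right) = - 128 \left(343 - -49\right) = - 128 \left(343 + 49\right) = \left(-128\right) 392 = -50176$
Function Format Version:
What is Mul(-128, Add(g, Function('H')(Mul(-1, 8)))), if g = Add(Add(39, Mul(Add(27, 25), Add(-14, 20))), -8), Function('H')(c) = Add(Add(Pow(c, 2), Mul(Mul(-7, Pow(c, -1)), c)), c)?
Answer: -50176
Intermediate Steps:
Function('H')(c) = Add(-7, c, Pow(c, 2)) (Function('H')(c) = Add(Add(Pow(c, 2), -7), c) = Add(Add(-7, Pow(c, 2)), c) = Add(-7, c, Pow(c, 2)))
g = 343 (g = Add(Add(39, Mul(52, 6)), -8) = Add(Add(39, 312), -8) = Add(351, -8) = 343)
Mul(-128, Add(g, Function('H')(Mul(-1, 8)))) = Mul(-128, Add(343, Add(-7, Mul(-1, 8), Pow(Mul(-1, 8), 2)))) = Mul(-128, Add(343, Add(-7, -8, Pow(-8, 2)))) = Mul(-128, Add(343, Add(-7, -8, 64))) = Mul(-128, Add(343, 49)) = Mul(-128, 392) = -50176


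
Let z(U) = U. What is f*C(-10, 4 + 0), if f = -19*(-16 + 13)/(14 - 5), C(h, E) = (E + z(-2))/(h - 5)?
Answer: -38/45 ≈ -0.84444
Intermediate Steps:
C(h, E) = (-2 + E)/(-5 + h) (C(h, E) = (E - 2)/(h - 5) = (-2 + E)/(-5 + h))
f = 19/3 (f = -(-57)/9 = -19*(-⅓) = 19/3 ≈ 6.3333)
f*C(-10, 4 + 0) = 19*((-2 + (4 + 0))/(-5 - 10))/3 = 19*((-2 + 4)/(-15))/3 = 19*(-1/15*2)/3 = (19/3)*(-2/15) = -38/45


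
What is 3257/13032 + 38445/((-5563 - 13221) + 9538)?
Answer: -78483503/20082312 ≈ -3.9081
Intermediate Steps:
3257/13032 + 38445/((-5563 - 13221) + 9538) = 3257*(1/13032) + 38445/(-18784 + 9538) = 3257/13032 + 38445/(-9246) = 3257/13032 + 38445*(-1/9246) = 3257/13032 - 12815/3082 = -78483503/20082312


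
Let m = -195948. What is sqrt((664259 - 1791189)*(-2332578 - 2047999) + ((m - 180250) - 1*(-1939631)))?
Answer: sqrt(4936605202043) ≈ 2.2218e+6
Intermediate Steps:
sqrt((664259 - 1791189)*(-2332578 - 2047999) + ((m - 180250) - 1*(-1939631))) = sqrt((664259 - 1791189)*(-2332578 - 2047999) + ((-195948 - 180250) - 1*(-1939631))) = sqrt(-1126930*(-4380577) + (-376198 + 1939631)) = sqrt(4936603638610 + 1563433) = sqrt(4936605202043)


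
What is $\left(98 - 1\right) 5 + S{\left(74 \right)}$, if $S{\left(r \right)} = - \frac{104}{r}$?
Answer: $\frac{17893}{37} \approx 483.59$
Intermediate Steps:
$\left(98 - 1\right) 5 + S{\left(74 \right)} = \left(98 - 1\right) 5 - \frac{104}{74} = 97 \cdot 5 - \frac{52}{37} = 485 - \frac{52}{37} = \frac{17893}{37}$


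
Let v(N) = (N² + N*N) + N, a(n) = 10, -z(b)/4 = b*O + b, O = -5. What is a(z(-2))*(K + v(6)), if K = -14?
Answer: 640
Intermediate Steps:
z(b) = 16*b (z(b) = -4*(b*(-5) + b) = -4*(-5*b + b) = -(-16)*b = 16*b)
v(N) = N + 2*N² (v(N) = (N² + N²) + N = 2*N² + N = N + 2*N²)
a(z(-2))*(K + v(6)) = 10*(-14 + 6*(1 + 2*6)) = 10*(-14 + 6*(1 + 12)) = 10*(-14 + 6*13) = 10*(-14 + 78) = 10*64 = 640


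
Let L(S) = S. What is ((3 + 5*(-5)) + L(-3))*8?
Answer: -200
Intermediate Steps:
((3 + 5*(-5)) + L(-3))*8 = ((3 + 5*(-5)) - 3)*8 = ((3 - 25) - 3)*8 = (-22 - 3)*8 = -25*8 = -200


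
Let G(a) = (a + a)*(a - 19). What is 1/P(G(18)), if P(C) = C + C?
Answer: -1/72 ≈ -0.013889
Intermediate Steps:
G(a) = 2*a*(-19 + a) (G(a) = (2*a)*(-19 + a) = 2*a*(-19 + a))
P(C) = 2*C
1/P(G(18)) = 1/(2*(2*18*(-19 + 18))) = 1/(2*(2*18*(-1))) = 1/(2*(-36)) = 1/(-72) = -1/72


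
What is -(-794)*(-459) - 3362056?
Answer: -3726502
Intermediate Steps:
-(-794)*(-459) - 3362056 = -794*459 - 3362056 = -364446 - 3362056 = -3726502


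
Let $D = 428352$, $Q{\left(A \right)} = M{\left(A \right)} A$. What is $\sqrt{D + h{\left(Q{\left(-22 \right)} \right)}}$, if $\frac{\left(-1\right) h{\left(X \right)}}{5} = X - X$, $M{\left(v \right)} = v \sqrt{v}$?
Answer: $8 \sqrt{6693} \approx 654.49$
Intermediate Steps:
$M{\left(v \right)} = v^{\frac{3}{2}}$
$Q{\left(A \right)} = A^{\frac{5}{2}}$ ($Q{\left(A \right)} = A^{\frac{3}{2}} A = A^{\frac{5}{2}}$)
$h{\left(X \right)} = 0$ ($h{\left(X \right)} = - 5 \left(X - X\right) = \left(-5\right) 0 = 0$)
$\sqrt{D + h{\left(Q{\left(-22 \right)} \right)}} = \sqrt{428352 + 0} = \sqrt{428352} = 8 \sqrt{6693}$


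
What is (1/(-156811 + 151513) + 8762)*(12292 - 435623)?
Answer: -19651480100825/5298 ≈ -3.7092e+9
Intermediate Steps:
(1/(-156811 + 151513) + 8762)*(12292 - 435623) = (1/(-5298) + 8762)*(-423331) = (-1/5298 + 8762)*(-423331) = (46421075/5298)*(-423331) = -19651480100825/5298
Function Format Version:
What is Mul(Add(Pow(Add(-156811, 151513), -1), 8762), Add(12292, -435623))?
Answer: Rational(-19651480100825, 5298) ≈ -3.7092e+9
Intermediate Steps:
Mul(Add(Pow(Add(-156811, 151513), -1), 8762), Add(12292, -435623)) = Mul(Add(Pow(-5298, -1), 8762), -423331) = Mul(Add(Rational(-1, 5298), 8762), -423331) = Mul(Rational(46421075, 5298), -423331) = Rational(-19651480100825, 5298)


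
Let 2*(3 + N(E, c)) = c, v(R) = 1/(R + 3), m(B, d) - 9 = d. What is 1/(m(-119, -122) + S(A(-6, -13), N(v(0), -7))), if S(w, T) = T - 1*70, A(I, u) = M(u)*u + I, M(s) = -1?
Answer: -2/379 ≈ -0.0052770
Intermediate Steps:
m(B, d) = 9 + d
v(R) = 1/(3 + R)
A(I, u) = I - u (A(I, u) = -u + I = I - u)
N(E, c) = -3 + c/2
S(w, T) = -70 + T (S(w, T) = T - 70 = -70 + T)
1/(m(-119, -122) + S(A(-6, -13), N(v(0), -7))) = 1/((9 - 122) + (-70 + (-3 + (1/2)*(-7)))) = 1/(-113 + (-70 + (-3 - 7/2))) = 1/(-113 + (-70 - 13/2)) = 1/(-113 - 153/2) = 1/(-379/2) = -2/379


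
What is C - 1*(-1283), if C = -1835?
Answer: -552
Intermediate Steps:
C - 1*(-1283) = -1835 - 1*(-1283) = -1835 + 1283 = -552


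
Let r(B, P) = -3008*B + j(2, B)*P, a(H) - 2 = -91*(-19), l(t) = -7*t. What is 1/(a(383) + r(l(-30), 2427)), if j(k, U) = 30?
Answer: -1/557139 ≈ -1.7949e-6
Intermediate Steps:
a(H) = 1731 (a(H) = 2 - 91*(-19) = 2 + 1729 = 1731)
r(B, P) = -3008*B + 30*P
1/(a(383) + r(l(-30), 2427)) = 1/(1731 + (-(-21056)*(-30) + 30*2427)) = 1/(1731 + (-3008*210 + 72810)) = 1/(1731 + (-631680 + 72810)) = 1/(1731 - 558870) = 1/(-557139) = -1/557139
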